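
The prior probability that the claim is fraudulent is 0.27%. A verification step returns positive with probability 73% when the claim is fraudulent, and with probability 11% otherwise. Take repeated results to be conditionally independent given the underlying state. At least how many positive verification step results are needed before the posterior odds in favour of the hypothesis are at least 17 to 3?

Prior odds: 0.0027 ÷ 0.9973 = 27/9973.
Likelihood ratio of a positive result = 0.73/0.11 = 73/11.
Target odds = 17/3.
Need (27/9973) × (73/11)ⁿ ≥ 17/3, i.e. (73/11)ⁿ ≥ 169541/81.
(73/11)⁴ = 28398241/14641 falls short of 169541/81 but (73/11)⁵ ≈12872.1 reaches it, so n = 5.

5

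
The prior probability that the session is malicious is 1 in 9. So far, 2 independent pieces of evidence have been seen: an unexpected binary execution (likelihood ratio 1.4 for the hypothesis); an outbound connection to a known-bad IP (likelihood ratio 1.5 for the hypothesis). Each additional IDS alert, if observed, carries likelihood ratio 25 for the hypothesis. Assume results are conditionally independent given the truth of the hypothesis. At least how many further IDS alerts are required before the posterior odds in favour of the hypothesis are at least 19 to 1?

Prior odds = (1/9)/(8/9) = 0.125.
Combined Bayes factor of the evidence already in hand = 1.4 × 1.5 = 2.1.
Odds after that evidence = 0.125 × 2.1 = 0.2625.
Target odds = 19.
Need 25ⁿ ≥ 19 ÷ 0.2625 = 1520/21.
25¹ = 25 falls short of 1520/21 but 25² = 625 reaches it, so n = 2.

2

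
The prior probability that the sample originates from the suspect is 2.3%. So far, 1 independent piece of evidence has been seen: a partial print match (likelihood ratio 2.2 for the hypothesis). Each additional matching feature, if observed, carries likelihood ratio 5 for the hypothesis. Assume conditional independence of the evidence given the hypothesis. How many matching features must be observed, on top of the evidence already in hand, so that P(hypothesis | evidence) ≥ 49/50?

5

Prior odds = 0.023/0.977 = 23/977.
Bayes factor of the evidence already in hand = 2.2.
Odds after that evidence = (23/977) × 2.2 = 253/4885.
Target odds = 0.98/0.02 = 49.
Need 5ⁿ ≥ 49 ÷ (253/4885) = 239365/253.
5⁴ = 625 falls short of 239365/253 but 5⁵ = 3125 reaches it, so n = 5.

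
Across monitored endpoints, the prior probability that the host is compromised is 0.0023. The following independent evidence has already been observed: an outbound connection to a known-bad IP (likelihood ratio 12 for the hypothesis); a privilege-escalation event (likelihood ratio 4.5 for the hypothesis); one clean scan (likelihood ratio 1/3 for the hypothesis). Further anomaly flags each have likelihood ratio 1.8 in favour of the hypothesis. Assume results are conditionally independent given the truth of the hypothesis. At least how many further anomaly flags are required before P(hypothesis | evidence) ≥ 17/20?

9

Prior odds = 0.0023/0.9977 = 23/9977.
Combined Bayes factor of the evidence already in hand = 12 × 4.5 × (1/3) = 18.
Odds after that evidence = (23/9977) × 18 = 414/9977.
Target odds = 0.85/0.15 = 17/3.
Need 1.8ⁿ ≥ 17/3 ÷ (414/9977) = 169609/1242.
1.8⁸ = 43046721/390625 falls short of 169609/1242 but 1.8⁹ = 387420489/1953125 reaches it, so n = 9.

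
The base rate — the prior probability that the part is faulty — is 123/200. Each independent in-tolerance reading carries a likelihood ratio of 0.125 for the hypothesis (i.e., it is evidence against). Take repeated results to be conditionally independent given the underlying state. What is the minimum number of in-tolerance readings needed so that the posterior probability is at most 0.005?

3

Prior odds: 0.615 ÷ 0.385 = 123/77.
Likelihood ratio per in-tolerance reading = 0.125.
Target posterior odds = 0.005/0.995 = 1/199.
Require 0.125ⁿ ≤ 1/199 ÷ (123/77) = 77/24477.
0.125² = 0.015625 is still above 77/24477 but 0.125³ = 0.001953125 is at or below it, so n = 3.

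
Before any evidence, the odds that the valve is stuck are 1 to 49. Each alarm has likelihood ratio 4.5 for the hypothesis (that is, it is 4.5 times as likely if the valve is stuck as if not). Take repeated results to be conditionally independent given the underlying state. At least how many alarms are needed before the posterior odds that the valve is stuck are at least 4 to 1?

Prior odds = 1/49.
Likelihood ratio per alarm = 4.5.
Target odds = 4.
Need (1/49) × 4.5ⁿ ≥ 4, i.e. 4.5ⁿ ≥ 196.
4.5³ = 91.125 falls short of 196 but 4.5⁴ = 410.0625 reaches it, so n = 4.

4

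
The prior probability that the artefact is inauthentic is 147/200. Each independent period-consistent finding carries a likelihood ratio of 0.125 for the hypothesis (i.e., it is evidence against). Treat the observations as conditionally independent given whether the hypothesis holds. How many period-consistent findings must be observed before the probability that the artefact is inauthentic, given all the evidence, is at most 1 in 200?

4

Prior odds: 0.735 ÷ 0.265 = 147/53.
Likelihood ratio per period-consistent finding = 0.125.
Target posterior odds = 0.005/0.995 = 1/199.
Require 0.125ⁿ ≤ 1/199 ÷ (147/53) = 53/29253.
0.125³ = 0.001953125 is still above 53/29253 but 0.125⁴ = 1/4096 is at or below it, so n = 4.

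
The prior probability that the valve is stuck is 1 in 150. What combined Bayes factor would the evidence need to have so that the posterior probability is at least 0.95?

Prior odds = (1/150)/(149/150) = 1/149.
Target odds = 0.95/0.05 = 19.
Required Bayes factor = 19 ÷ (1/149) = 2831.

2831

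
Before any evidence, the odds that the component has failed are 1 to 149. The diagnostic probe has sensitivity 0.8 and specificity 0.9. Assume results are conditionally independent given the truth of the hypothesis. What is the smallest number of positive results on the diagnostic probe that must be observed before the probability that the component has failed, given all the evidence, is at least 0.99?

Prior odds = 1/149.
False-positive rate = 1 − 0.9 = 0.1; likelihood ratio of a positive = 0.8/0.1 = 8.
Target odds: 0.99 ÷ 0.01 = 99.
Require 8ⁿ ≥ 99 ÷ (1/149) = 14751.
8⁴ = 4096 falls short of 14751 but 8⁵ = 32768 reaches it, so n = 5.

5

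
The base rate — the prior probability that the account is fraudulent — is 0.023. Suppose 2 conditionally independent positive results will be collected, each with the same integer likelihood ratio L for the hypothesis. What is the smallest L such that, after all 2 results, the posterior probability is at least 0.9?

20

Prior odds = 0.023/0.977 = 23/977.
Target odds = 0.9/0.1 = 9.
Need L² ≥ 9 ÷ (23/977) = 8793/23.
19² = 361 < 8793/23 ≤ 400 = 20², so L = 20.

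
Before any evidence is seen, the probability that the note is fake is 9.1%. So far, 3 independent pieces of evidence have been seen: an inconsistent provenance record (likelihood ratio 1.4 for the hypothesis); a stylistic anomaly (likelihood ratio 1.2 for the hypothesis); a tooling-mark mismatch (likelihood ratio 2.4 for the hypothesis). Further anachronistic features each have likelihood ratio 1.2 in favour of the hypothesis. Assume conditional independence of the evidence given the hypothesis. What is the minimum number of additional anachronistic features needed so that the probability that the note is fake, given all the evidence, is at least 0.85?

15

Prior odds = 0.091/0.909 = 91/909.
Combined Bayes factor of the evidence already in hand = 1.4 × 1.2 × 2.4 = 4.032.
Odds after that evidence = (91/909) × 4.032 = 5096/12625.
Target odds = 0.85/0.15 = 17/3.
Need 1.2ⁿ ≥ 17/3 ÷ (5096/12625) = 214625/15288.
1.2¹⁴ ≈12.8392 falls short of 214625/15288 but 1.2¹⁵ ≈15.407 reaches it, so n = 15.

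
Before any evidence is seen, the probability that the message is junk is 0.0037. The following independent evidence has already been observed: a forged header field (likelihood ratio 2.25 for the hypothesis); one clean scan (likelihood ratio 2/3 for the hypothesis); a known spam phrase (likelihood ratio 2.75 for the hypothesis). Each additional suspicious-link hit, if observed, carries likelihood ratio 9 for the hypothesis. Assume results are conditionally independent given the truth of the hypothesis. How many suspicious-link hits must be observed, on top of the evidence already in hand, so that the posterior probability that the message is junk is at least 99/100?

4

Prior odds = 0.0037/0.9963 = 37/9963.
Combined Bayes factor of the evidence already in hand = 2.25 × (2/3) × 2.75 = 4.125.
Odds after that evidence = (37/9963) × 4.125 = 407/26568.
Target odds = 0.99/0.01 = 99.
Need 9ⁿ ≥ 99 ÷ (407/26568) = 239112/37.
9³ = 729 falls short of 239112/37 but 9⁴ = 6561 reaches it, so n = 4.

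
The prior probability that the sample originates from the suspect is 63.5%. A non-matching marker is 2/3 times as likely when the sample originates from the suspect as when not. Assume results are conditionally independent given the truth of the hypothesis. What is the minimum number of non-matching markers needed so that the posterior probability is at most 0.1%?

19

Prior odds: 0.635 ÷ 0.365 = 127/73.
Likelihood ratio per non-matching marker = 2/3.
Target odds: 0.001 ÷ 0.999 = 1/999.
Require (2/3)ⁿ ≤ 1/999 ÷ (127/73) = 73/126873.
(2/3)¹⁸ = 262144/387420489 is still above 73/126873 but (2/3)¹⁹ ≈0.000451093 is at or below it, so n = 19.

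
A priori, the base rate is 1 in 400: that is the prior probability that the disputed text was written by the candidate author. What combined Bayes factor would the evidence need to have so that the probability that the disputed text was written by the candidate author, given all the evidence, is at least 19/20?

7581

Prior odds = 0.0025/0.9975 = 1/399.
Target odds = 0.95/0.05 = 19.
Required Bayes factor = 19 ÷ (1/399) = 7581.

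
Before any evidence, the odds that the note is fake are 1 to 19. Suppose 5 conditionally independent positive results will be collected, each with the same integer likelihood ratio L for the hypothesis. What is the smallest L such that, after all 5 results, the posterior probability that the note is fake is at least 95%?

Prior odds = 1/19.
Target odds = 0.95/0.05 = 19.
Need L⁵ ≥ 19 ÷ (1/19) = 361.
3⁵ = 243 < 361 ≤ 1024 = 4⁵, so L = 4.

4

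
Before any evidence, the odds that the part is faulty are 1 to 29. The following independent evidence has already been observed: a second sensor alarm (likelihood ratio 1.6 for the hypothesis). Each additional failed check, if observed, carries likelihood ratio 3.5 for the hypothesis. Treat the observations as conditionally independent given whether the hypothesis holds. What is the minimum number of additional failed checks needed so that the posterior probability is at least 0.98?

6

Prior odds = 1/29.
Bayes factor of the evidence already in hand = 1.6.
Odds after that evidence = (1/29) × 1.6 = 8/145.
Target odds = 0.98/0.02 = 49.
Need 3.5ⁿ ≥ 49 ÷ (8/145) = 888.125.
3.5⁵ = 525.21875 falls short of 888.125 but 3.5⁶ = 1838.265625 reaches it, so n = 6.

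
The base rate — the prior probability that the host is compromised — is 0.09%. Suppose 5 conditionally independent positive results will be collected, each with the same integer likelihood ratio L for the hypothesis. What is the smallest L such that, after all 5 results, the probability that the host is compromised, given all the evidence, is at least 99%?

Prior odds = 0.0009/0.9991 = 9/9991.
Target odds = 0.99/0.01 = 99.
Need L⁵ ≥ 99 ÷ (9/9991) = 109901.
10⁵ = 100000 < 109901 ≤ 161051 = 11⁵, so L = 11.

11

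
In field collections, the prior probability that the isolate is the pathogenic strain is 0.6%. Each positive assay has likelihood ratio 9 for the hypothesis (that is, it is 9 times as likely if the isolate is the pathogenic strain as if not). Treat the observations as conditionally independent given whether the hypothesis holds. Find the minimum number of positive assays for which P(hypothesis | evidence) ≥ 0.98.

Prior odds = 0.006/0.994 = 3/497.
Likelihood ratio per positive assay = 9.
Target odds: 0.98 ÷ 0.02 = 49.
Need (3/497) × 9ⁿ ≥ 49, i.e. 9ⁿ ≥ 24353/3.
9⁴ = 6561 falls short of 24353/3 but 9⁵ = 59049 reaches it, so n = 5.

5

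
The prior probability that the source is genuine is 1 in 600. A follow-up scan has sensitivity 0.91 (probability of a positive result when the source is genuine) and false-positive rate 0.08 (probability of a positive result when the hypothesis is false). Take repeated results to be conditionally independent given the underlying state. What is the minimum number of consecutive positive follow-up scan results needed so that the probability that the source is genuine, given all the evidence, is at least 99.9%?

Prior odds: (1/600) ÷ (599/600) = 1/599.
Likelihood ratio of a positive result = 0.91/0.08 = 11.375.
Target odds: 0.999 ÷ 0.001 = 999.
Need (1/599) × 11.375ⁿ ≥ 999, i.e. 11.375ⁿ ≥ 598401.
11.375⁵ ≈190439 falls short of 598401 but 11.375⁶ ≈2.16625e+06 reaches it, so n = 6.

6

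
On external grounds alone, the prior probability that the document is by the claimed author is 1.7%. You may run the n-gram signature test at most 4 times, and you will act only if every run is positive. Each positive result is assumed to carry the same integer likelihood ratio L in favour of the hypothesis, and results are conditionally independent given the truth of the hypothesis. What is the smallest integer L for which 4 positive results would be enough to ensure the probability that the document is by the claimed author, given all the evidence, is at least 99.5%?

11

Prior odds = 0.017/0.983 = 17/983.
Target odds = 0.995/0.005 = 199.
Need L⁴ ≥ 199 ÷ (17/983) = 195617/17.
10⁴ = 10000 < 195617/17 ≤ 14641 = 11⁴, so L = 11.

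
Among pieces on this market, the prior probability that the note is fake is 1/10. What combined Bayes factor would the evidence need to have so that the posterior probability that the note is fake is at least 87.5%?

Prior odds = 0.1/0.9 = 1/9.
Target odds = 0.875/0.125 = 7.
Required Bayes factor = 7 ÷ (1/9) = 63.

63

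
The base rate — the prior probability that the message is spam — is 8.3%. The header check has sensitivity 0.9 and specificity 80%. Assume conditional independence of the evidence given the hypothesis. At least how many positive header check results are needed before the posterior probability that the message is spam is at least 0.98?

Prior odds: 0.083 ÷ 0.917 = 83/917.
False-positive rate = 1 − 0.8 = 0.2; likelihood ratio of a positive = 0.9/0.2 = 4.5.
Target odds: 0.98 ÷ 0.02 = 49.
Need (83/917) × 4.5ⁿ ≥ 49, i.e. 4.5ⁿ ≥ 44933/83.
4.5⁴ = 410.0625 falls short of 44933/83 but 4.5⁵ = 1845.28125 reaches it, so n = 5.

5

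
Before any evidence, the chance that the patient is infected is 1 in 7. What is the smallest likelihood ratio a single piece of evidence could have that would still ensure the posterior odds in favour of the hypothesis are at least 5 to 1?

30

Prior odds = (1/7)/(6/7) = 1/6.
Target odds = 5.
Required Bayes factor = 5 ÷ (1/6) = 30.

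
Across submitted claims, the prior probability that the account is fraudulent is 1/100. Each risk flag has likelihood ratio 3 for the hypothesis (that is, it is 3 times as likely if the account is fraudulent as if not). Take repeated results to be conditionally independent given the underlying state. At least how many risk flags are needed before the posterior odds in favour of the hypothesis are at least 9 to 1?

Prior odds: 0.01 ÷ 0.99 = 1/99.
Likelihood ratio per risk flag = 3.
Target odds = 9.
Need (1/99) × 3ⁿ ≥ 9, i.e. 3ⁿ ≥ 891.
3⁶ = 729 falls short of 891 but 3⁷ = 2187 reaches it, so n = 7.

7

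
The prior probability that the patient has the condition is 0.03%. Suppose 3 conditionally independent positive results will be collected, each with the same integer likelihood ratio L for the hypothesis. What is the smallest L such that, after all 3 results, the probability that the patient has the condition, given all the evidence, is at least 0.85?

Prior odds = 0.0003/0.9997 = 3/9997.
Target odds = 0.85/0.15 = 17/3.
Need L³ ≥ 17/3 ÷ (3/9997) = 169949/9.
26³ = 17576 < 169949/9 ≤ 19683 = 27³, so L = 27.

27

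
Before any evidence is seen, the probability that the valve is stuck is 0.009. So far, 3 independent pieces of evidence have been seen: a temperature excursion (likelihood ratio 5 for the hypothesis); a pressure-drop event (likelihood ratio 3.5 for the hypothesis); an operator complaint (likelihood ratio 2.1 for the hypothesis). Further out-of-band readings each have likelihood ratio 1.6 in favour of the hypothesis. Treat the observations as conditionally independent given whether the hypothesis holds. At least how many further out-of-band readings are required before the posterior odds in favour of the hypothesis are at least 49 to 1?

Prior odds = 0.009/0.991 = 9/991.
Combined Bayes factor of the evidence already in hand = 5 × 3.5 × 2.1 = 36.75.
Odds after that evidence = (9/991) × 36.75 = 1323/3964.
Target odds = 49.
Need 1.6ⁿ ≥ 49 ÷ (1323/3964) = 3964/27.
1.6¹⁰ ≈109.951 falls short of 3964/27 but 1.6¹¹ ≈175.922 reaches it, so n = 11.

11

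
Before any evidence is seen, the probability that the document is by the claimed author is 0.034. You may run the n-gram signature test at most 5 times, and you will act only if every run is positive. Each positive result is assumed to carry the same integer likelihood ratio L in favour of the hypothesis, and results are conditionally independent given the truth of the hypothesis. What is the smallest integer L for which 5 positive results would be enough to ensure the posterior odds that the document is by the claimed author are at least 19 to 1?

4

Prior odds = 0.034/0.966 = 17/483.
Target odds = 19.
Need L⁵ ≥ 19 ÷ (17/483) = 9177/17.
3⁵ = 243 < 9177/17 ≤ 1024 = 4⁵, so L = 4.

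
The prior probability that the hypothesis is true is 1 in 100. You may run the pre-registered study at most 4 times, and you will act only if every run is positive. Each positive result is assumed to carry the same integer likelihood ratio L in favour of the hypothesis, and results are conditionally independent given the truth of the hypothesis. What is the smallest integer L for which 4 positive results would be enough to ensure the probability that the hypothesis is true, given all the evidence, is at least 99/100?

10

Prior odds = 0.01/0.99 = 1/99.
Target odds = 0.99/0.01 = 99.
Need L⁴ ≥ 99 ÷ (1/99) = 9801.
9⁴ = 6561 < 9801 ≤ 10000 = 10⁴, so L = 10.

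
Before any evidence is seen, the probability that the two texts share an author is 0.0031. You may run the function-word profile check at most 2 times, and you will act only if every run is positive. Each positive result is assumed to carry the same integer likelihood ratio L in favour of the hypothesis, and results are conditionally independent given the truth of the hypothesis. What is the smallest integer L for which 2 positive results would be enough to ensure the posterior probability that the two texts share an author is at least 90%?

54

Prior odds = 0.0031/0.9969 = 31/9969.
Target odds = 0.9/0.1 = 9.
Need L² ≥ 9 ÷ (31/9969) = 89721/31.
53² = 2809 < 89721/31 ≤ 2916 = 54², so L = 54.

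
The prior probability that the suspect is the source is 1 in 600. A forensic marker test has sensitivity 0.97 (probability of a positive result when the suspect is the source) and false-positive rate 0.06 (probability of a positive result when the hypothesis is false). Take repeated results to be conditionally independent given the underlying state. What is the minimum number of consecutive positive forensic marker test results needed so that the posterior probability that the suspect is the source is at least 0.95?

Prior odds: (1/600) ÷ (599/600) = 1/599.
Likelihood ratio of a positive result = 0.97/0.06 = 97/6.
Target odds: 0.95 ÷ 0.05 = 19.
Need (1/599) × (97/6)ⁿ ≥ 19, i.e. (97/6)ⁿ ≥ 11381.
(97/6)³ = 912673/216 falls short of 11381 but (97/6)⁴ = 88529281/1296 reaches it, so n = 4.

4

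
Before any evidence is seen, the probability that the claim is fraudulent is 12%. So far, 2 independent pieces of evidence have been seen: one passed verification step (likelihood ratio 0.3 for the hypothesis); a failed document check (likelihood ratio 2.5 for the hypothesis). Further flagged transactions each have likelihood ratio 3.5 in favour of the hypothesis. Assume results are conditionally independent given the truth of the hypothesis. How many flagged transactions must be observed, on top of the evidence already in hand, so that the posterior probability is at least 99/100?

Prior odds = 0.12/0.88 = 3/22.
Combined Bayes factor of the evidence already in hand = 0.3 × 2.5 = 0.75.
Odds after that evidence = (3/22) × 0.75 = 9/88.
Target odds = 0.99/0.01 = 99.
Need 3.5ⁿ ≥ 99 ÷ (9/88) = 968.
3.5⁵ = 525.21875 falls short of 968 but 3.5⁶ = 1838.265625 reaches it, so n = 6.

6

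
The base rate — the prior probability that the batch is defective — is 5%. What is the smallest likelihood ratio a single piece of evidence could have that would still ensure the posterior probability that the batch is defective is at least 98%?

931

Prior odds = 0.05/0.95 = 1/19.
Target odds = 0.98/0.02 = 49.
Required Bayes factor = 49 ÷ (1/19) = 931.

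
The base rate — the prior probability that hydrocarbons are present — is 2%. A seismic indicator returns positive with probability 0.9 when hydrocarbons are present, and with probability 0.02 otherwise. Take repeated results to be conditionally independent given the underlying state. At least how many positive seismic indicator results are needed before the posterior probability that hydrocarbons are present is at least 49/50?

Prior odds = 0.02/0.98 = 1/49.
Likelihood ratio of a positive result = 0.9/0.02 = 45.
Target posterior odds = 0.98/0.02 = 49.
Need (1/49) × 45ⁿ ≥ 49, i.e. 45ⁿ ≥ 2401.
45² = 2025 falls short of 2401 but 45³ = 91125 reaches it, so n = 3.

3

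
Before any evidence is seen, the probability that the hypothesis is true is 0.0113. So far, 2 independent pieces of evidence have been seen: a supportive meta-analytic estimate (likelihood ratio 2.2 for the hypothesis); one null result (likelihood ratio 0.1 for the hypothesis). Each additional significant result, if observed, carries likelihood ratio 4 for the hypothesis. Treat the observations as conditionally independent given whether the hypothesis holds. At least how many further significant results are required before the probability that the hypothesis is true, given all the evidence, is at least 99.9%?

10

Prior odds = 0.0113/0.9887 = 113/9887.
Combined Bayes factor of the evidence already in hand = 2.2 × 0.1 = 0.22.
Odds after that evidence = (113/9887) × 0.22 = 1243/494350.
Target odds = 0.999/0.001 = 999.
Need 4ⁿ ≥ 999 ÷ (1243/494350) = 493855650/1243.
4⁹ = 262144 falls short of 493855650/1243 but 4¹⁰ = 1048576 reaches it, so n = 10.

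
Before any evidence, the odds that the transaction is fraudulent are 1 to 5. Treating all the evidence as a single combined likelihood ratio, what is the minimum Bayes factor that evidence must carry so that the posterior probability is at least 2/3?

Prior odds = 0.2.
Target odds = (2/3)/(1/3) = 2.
Required Bayes factor = 2 ÷ 0.2 = 10.

10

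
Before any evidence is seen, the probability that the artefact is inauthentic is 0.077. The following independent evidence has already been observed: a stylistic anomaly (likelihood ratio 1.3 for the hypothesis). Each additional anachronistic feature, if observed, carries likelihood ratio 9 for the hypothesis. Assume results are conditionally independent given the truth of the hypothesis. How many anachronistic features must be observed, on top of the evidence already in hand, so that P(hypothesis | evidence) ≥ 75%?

2

Prior odds = 0.077/0.923 = 77/923.
Bayes factor of the evidence already in hand = 1.3.
Odds after that evidence = (77/923) × 1.3 = 77/710.
Target odds = 0.75/0.25 = 3.
Need 9ⁿ ≥ 3 ÷ (77/710) = 2130/77.
9¹ = 9 falls short of 2130/77 but 9² = 81 reaches it, so n = 2.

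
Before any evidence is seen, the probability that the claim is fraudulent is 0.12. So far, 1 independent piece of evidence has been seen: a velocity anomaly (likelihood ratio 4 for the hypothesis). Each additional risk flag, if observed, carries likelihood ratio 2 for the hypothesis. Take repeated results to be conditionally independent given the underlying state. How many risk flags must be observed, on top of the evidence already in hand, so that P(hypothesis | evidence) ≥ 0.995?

9

Prior odds = 0.12/0.88 = 3/22.
Bayes factor of the evidence already in hand = 4.
Odds after that evidence = (3/22) × 4 = 6/11.
Target odds = 0.995/0.005 = 199.
Need 2ⁿ ≥ 199 ÷ (6/11) = 2189/6.
2⁸ = 256 falls short of 2189/6 but 2⁹ = 512 reaches it, so n = 9.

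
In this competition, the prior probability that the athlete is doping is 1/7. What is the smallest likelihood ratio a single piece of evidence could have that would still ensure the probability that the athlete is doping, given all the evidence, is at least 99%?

Prior odds = (1/7)/(6/7) = 1/6.
Target odds = 0.99/0.01 = 99.
Required Bayes factor = 99 ÷ (1/6) = 594.

594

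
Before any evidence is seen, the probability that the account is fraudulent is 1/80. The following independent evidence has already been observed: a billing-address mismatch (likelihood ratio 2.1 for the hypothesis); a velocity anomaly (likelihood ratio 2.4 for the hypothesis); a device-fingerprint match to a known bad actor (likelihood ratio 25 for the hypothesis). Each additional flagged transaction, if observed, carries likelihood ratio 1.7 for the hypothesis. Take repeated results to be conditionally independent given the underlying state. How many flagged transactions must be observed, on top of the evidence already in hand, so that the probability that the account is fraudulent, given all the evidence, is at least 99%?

Prior odds = 0.0125/0.9875 = 1/79.
Combined Bayes factor of the evidence already in hand = 2.1 × 2.4 × 25 = 126.
Odds after that evidence = (1/79) × 126 = 126/79.
Target odds = 0.99/0.01 = 99.
Need 1.7ⁿ ≥ 99 ÷ (126/79) = 869/14.
1.7⁷ = 410338673/10000000 falls short of 869/14 but 1.7⁸ ≈69.7576 reaches it, so n = 8.

8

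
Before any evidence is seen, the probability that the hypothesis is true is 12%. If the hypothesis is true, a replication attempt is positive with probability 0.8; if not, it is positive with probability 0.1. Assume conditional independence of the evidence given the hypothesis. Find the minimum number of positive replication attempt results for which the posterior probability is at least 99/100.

Prior odds: 0.12 ÷ 0.88 = 3/22.
Likelihood ratio of a positive = 0.8/0.1 = 8.
Target posterior odds = 0.99/0.01 = 99.
Need (3/22) × 8ⁿ ≥ 99, i.e. 8ⁿ ≥ 726.
8³ = 512 falls short of 726 but 8⁴ = 4096 reaches it, so n = 4.

4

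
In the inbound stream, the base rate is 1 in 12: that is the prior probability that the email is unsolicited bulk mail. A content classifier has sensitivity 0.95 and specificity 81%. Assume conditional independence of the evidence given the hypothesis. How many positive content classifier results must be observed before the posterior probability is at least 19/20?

Prior odds = (1/12)/(11/12) = 1/11.
False-positive rate = 1 − 0.81 = 0.19; likelihood ratio of a positive = 0.95/0.19 = 5.
Target odds: 0.95 ÷ 0.05 = 19.
Require 5ⁿ ≥ 19 ÷ (1/11) = 209.
5³ = 125 falls short of 209 but 5⁴ = 625 reaches it, so n = 4.

4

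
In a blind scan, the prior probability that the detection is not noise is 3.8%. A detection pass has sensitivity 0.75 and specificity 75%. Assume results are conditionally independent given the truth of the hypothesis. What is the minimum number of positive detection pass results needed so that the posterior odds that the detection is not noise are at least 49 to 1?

Prior odds: 0.038 ÷ 0.962 = 19/481.
False-positive rate = 1 − 0.75 = 0.25; likelihood ratio of a positive = 0.75/0.25 = 3.
Target odds = 49.
Require 3ⁿ ≥ 49 ÷ (19/481) = 23569/19.
3⁶ = 729 falls short of 23569/19 but 3⁷ = 2187 reaches it, so n = 7.

7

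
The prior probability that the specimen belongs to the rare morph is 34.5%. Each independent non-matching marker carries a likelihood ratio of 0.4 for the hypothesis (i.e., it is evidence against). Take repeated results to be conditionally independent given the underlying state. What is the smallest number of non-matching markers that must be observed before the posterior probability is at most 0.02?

Prior odds = 0.345/0.655 = 69/131.
Likelihood ratio per non-matching marker = 0.4.
Target posterior odds = 0.02/0.98 = 1/49.
Need (69/131) × 0.4ⁿ ≤ 1/49, i.e. 0.4ⁿ ≤ 131/3381.
0.4³ = 0.064 is still above 131/3381 but 0.4⁴ = 0.0256 is at or below it, so n = 4.

4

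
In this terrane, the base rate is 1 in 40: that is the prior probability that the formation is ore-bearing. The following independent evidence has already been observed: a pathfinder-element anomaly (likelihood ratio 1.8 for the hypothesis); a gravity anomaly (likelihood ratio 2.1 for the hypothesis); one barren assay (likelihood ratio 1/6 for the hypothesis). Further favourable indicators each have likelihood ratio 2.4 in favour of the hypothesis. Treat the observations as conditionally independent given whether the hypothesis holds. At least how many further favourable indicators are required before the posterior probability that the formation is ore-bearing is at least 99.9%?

Prior odds = 0.025/0.975 = 1/39.
Combined Bayes factor of the evidence already in hand = 1.8 × 2.1 × (1/6) = 0.63.
Odds after that evidence = (1/39) × 0.63 = 21/1300.
Target odds = 0.999/0.001 = 999.
Need 2.4ⁿ ≥ 999 ÷ (21/1300) = 432900/7.
2.4¹² ≈36520.3 falls short of 432900/7 but 2.4¹³ ≈87648.8 reaches it, so n = 13.

13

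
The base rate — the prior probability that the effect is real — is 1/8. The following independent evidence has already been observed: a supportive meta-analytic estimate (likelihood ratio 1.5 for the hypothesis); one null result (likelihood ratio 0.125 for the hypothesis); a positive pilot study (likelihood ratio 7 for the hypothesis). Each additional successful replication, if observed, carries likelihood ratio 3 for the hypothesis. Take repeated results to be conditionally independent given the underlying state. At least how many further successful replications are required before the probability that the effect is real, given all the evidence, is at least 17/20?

Prior odds = 0.125/0.875 = 1/7.
Combined Bayes factor of the evidence already in hand = 1.5 × 0.125 × 7 = 1.3125.
Odds after that evidence = (1/7) × 1.3125 = 0.1875.
Target odds = 0.85/0.15 = 17/3.
Need 3ⁿ ≥ 17/3 ÷ 0.1875 = 272/9.
3³ = 27 falls short of 272/9 but 3⁴ = 81 reaches it, so n = 4.

4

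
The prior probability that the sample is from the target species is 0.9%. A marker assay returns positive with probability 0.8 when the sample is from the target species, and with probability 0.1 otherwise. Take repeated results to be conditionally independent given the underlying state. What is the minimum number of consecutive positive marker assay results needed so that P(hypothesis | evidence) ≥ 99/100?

Prior odds: 0.009 ÷ 0.991 = 9/991.
Likelihood ratio of a positive result = 0.8/0.1 = 8.
Target odds: 0.99 ÷ 0.01 = 99.
Need (9/991) × 8ⁿ ≥ 99, i.e. 8ⁿ ≥ 10901.
8⁴ = 4096 falls short of 10901 but 8⁵ = 32768 reaches it, so n = 5.

5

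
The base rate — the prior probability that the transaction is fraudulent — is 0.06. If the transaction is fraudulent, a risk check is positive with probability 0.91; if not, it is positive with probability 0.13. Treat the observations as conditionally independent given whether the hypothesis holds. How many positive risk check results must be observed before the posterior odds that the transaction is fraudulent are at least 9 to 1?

Prior odds = 0.06/0.94 = 3/47.
Likelihood ratio of a positive = 0.91/0.13 = 7.
Target odds = 9.
Need (3/47) × 7ⁿ ≥ 9, i.e. 7ⁿ ≥ 141.
7² = 49 falls short of 141 but 7³ = 343 reaches it, so n = 3.

3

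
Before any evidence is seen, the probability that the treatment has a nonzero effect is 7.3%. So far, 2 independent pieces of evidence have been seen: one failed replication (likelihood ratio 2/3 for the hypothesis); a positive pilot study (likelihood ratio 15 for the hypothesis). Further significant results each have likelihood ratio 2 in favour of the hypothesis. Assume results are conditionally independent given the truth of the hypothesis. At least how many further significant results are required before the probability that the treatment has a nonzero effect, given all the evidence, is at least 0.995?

8

Prior odds = 0.073/0.927 = 73/927.
Combined Bayes factor of the evidence already in hand = (2/3) × 15 = 10.
Odds after that evidence = (73/927) × 10 = 730/927.
Target odds = 0.995/0.005 = 199.
Need 2ⁿ ≥ 199 ÷ (730/927) = 184473/730.
2⁷ = 128 falls short of 184473/730 but 2⁸ = 256 reaches it, so n = 8.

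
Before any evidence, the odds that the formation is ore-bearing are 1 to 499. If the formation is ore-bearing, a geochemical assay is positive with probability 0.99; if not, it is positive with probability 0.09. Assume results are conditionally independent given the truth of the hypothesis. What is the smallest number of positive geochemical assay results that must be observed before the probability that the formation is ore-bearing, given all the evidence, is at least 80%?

Prior odds = 1/499.
Likelihood ratio of a positive = 0.99/0.09 = 11.
Target posterior odds = 0.8/0.2 = 4.
Require 11ⁿ ≥ 4 ÷ (1/499) = 1996.
11³ = 1331 falls short of 1996 but 11⁴ = 14641 reaches it, so n = 4.

4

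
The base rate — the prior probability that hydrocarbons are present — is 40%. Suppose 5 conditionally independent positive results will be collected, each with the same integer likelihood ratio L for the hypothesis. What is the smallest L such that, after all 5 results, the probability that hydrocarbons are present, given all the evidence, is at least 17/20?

Prior odds = 0.4/0.6 = 2/3.
Target odds = 0.85/0.15 = 17/3.
Need L⁵ ≥ 17/3 ÷ (2/3) = 8.5.
1⁵ = 1 < 8.5 ≤ 32 = 2⁵, so L = 2.

2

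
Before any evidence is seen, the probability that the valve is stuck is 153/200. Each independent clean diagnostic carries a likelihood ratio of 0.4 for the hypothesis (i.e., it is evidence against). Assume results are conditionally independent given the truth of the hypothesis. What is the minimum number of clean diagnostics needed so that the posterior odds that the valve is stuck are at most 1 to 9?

4

Prior odds = 0.765/0.235 = 153/47.
Likelihood ratio per clean diagnostic = 0.4.
Target odds = 1/9.
Require 0.4ⁿ ≤ 1/9 ÷ (153/47) = 47/1377.
0.4³ = 0.064 is still above 47/1377 but 0.4⁴ = 0.0256 is at or below it, so n = 4.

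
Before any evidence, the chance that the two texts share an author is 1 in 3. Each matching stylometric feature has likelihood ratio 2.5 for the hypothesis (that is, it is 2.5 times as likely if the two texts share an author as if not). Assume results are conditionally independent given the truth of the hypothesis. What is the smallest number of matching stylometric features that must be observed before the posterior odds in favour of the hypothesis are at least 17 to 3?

3

Prior odds = (1/3)/(2/3) = 0.5.
Likelihood ratio per matching stylometric feature = 2.5.
Target odds = 17/3.
Need 0.5 × 2.5ⁿ ≥ 17/3, i.e. 2.5ⁿ ≥ 34/3.
2.5² = 6.25 falls short of 34/3 but 2.5³ = 15.625 reaches it, so n = 3.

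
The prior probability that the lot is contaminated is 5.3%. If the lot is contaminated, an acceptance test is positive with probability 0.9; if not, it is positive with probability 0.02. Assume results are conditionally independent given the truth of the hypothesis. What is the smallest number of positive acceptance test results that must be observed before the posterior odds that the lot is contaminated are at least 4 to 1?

Prior odds: 0.053 ÷ 0.947 = 53/947.
Likelihood ratio of a positive = 0.9/0.02 = 45.
Target odds = 4.
Need (53/947) × 45ⁿ ≥ 4, i.e. 45ⁿ ≥ 3788/53.
45¹ = 45 falls short of 3788/53 but 45² = 2025 reaches it, so n = 2.

2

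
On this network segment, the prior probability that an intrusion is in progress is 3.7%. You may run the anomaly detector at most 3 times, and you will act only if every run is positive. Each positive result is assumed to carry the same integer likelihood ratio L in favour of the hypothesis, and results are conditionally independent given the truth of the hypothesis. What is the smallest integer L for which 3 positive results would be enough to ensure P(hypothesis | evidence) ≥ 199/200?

18

Prior odds = 0.037/0.963 = 37/963.
Target odds = 0.995/0.005 = 199.
Need L³ ≥ 199 ÷ (37/963) = 191637/37.
17³ = 4913 < 191637/37 ≤ 5832 = 18³, so L = 18.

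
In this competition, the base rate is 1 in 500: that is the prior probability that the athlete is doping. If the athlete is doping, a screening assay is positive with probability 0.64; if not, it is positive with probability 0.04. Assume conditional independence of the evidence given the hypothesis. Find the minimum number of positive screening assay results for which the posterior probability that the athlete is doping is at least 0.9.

Prior odds = 0.002/0.998 = 1/499.
Likelihood ratio of a positive = 0.64/0.04 = 16.
Target posterior odds = 0.9/0.1 = 9.
Require 16ⁿ ≥ 9 ÷ (1/499) = 4491.
16³ = 4096 falls short of 4491 but 16⁴ = 65536 reaches it, so n = 4.

4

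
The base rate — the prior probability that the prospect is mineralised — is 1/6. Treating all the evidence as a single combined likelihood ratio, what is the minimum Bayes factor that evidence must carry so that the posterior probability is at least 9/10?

Prior odds = (1/6)/(5/6) = 0.2.
Target odds = 0.9/0.1 = 9.
Required Bayes factor = 9 ÷ 0.2 = 45.

45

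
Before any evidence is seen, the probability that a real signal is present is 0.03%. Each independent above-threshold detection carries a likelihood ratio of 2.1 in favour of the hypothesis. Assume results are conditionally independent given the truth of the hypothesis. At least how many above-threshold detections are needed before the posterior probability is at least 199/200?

Prior odds: 0.0003 ÷ 0.9997 = 3/9997.
Likelihood ratio per above-threshold detection = 2.1.
Target posterior odds = 0.995/0.005 = 199.
Require 2.1ⁿ ≥ 199 ÷ (3/9997) = 1989403/3.
2.1¹⁸ ≈630881 falls short of 1989403/3 but 2.1¹⁹ ≈1.32485e+06 reaches it, so n = 19.

19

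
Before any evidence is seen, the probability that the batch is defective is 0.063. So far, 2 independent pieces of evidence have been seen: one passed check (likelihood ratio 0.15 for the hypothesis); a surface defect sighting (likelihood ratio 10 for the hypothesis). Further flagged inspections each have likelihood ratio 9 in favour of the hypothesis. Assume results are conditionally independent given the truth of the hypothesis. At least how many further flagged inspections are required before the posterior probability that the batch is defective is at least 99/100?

Prior odds = 0.063/0.937 = 63/937.
Combined Bayes factor of the evidence already in hand = 0.15 × 10 = 1.5.
Odds after that evidence = (63/937) × 1.5 = 189/1874.
Target odds = 0.99/0.01 = 99.
Need 9ⁿ ≥ 99 ÷ (189/1874) = 20614/21.
9³ = 729 falls short of 20614/21 but 9⁴ = 6561 reaches it, so n = 4.

4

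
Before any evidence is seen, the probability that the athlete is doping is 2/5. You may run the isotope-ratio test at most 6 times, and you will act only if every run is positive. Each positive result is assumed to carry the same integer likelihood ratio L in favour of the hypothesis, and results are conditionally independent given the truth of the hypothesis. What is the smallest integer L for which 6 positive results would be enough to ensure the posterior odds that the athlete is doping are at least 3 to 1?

2

Prior odds = 0.4/0.6 = 2/3.
Target odds = 3.
Need L⁶ ≥ 3 ÷ (2/3) = 4.5.
1⁶ = 1 < 4.5 ≤ 64 = 2⁶, so L = 2.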